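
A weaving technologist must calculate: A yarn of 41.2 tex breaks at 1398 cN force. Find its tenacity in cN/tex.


Formula: Tenacity = Breaking force / Linear density
Tenacity = 1398 cN / 41.2 tex
Tenacity = 33.93 cN/tex

33.93 cN/tex


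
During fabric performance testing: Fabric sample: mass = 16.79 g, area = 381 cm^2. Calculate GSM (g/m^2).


Formula: GSM = mass_g / area_m2
Step 1: Convert area: 381 cm^2 = 381 / 10000 = 0.0381 m^2
Step 2: GSM = 16.79 g / 0.0381 m^2 = 440.7 g/m^2

440.7 g/m^2


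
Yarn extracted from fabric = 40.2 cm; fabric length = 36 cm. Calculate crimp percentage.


Formula: Crimp% = ((L_yarn - L_fabric) / L_fabric) * 100
Step 1: Extension = 40.2 - 36 = 4.2 cm
Step 2: Crimp% = (4.2 / 36) * 100
Step 3: Crimp% = 0.116667 * 100 = 11.6667% ≈ 11.7%

11.7%


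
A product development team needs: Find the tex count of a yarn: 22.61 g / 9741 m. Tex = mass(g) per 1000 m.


Formula: Tex = (mass_g / length_m) * 1000
Substituting: Tex = (22.61 / 9741) * 1000
Intermediate: 22.61 / 9741 = 0.00232112 g/m
Tex = 0.00232112 * 1000 = 2.32 tex

2.32 tex


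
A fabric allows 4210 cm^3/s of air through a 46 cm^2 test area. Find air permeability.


Formula: Air Permeability = Airflow / Test Area
AP = 4210 cm^3/s / 46 cm^2
AP = 91.5 cm^3/s/cm^2

91.5 cm^3/s/cm^2


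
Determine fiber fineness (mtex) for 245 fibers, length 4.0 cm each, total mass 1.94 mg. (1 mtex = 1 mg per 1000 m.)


Formula: fineness (mtex) = mass (mg) / total length (km) = (mass_mg / total_length_m) * 1000
Step 1: Convert fiber length: 4.0 cm = 0.04 m
Step 2: Total fiber length = 245 * 0.04 = 9.8 m
Step 3: Linear density = 1.94 mg / 9.8 m = 0.1980 mg/m
Step 4: fineness = 0.1980 * 1000 = 198.0 mtex

198.0 mtex


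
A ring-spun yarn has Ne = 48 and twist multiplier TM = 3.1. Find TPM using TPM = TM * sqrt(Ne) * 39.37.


Formula: TPM = TM * sqrt(Ne) * 39.37
Step 1: sqrt(Ne) = sqrt(48) = 6.9282
Step 2: TM * sqrt(Ne) = 3.1 * 6.9282 = 21.4774
Step 3: TPM = 21.4774 * 39.37 = 846 twists/m

846 twists/m


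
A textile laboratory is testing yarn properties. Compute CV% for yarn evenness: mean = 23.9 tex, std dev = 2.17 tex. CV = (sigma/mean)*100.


Formula: CV% = (standard deviation / mean) * 100
Step 1: Ratio = 2.17 / 23.9 = 0.090795
Step 2: CV% = 0.090795 * 100 = 9.0795% ≈ 9.1%

9.1%


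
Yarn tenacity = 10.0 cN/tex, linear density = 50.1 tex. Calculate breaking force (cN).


Formula: Breaking force = Tenacity * Linear density
F = 10.0 cN/tex * 50.1 tex
F = 501.00 cN

501.00 cN


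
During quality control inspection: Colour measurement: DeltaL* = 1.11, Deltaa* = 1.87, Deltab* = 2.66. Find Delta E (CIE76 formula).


Formula: Delta E = sqrt(dL*^2 + da*^2 + db*^2)
Step 1: dL*^2 = 1.11^2 = 1.2321
Step 2: da*^2 = 1.87^2 = 3.4969
Step 3: db*^2 = 2.66^2 = 7.0756
Step 4: Sum = 1.2321 + 3.4969 + 7.0756 = 11.8046
Step 5: Delta E = sqrt(11.8046) = 3.44

3.44 Delta E


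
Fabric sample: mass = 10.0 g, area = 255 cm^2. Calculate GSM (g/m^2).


Formula: GSM = mass_g / area_m2
Step 1: Convert area: 255 cm^2 = 255 / 10000 = 0.0255 m^2
Step 2: GSM = 10.0 g / 0.0255 m^2 = 392.2 g/m^2

392.2 g/m^2


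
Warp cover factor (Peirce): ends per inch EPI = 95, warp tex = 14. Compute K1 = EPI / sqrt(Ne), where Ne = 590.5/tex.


Formula: K1 = EPI / sqrt(Ne), with Ne = 590.5 / tex_warp
Step 1: Ne = 590.5 / 14 = 42.179
Step 2: sqrt(Ne) = sqrt(42.179) = 6.4945
Step 3: K1 = 95 / 6.4945 = 14.6

14.6


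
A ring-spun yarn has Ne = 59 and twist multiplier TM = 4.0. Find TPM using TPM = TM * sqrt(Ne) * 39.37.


Formula: TPM = TM * sqrt(Ne) * 39.37
Step 1: sqrt(Ne) = sqrt(59) = 7.6811
Step 2: TM * sqrt(Ne) = 4.0 * 7.6811 = 30.7244
Step 3: TPM = 30.7244 * 39.37 = 1210 twists/m

1210 twists/m


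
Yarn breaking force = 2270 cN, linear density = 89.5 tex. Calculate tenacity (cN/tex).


Formula: Tenacity = Breaking force / Linear density
Tenacity = 2270 cN / 89.5 tex
Tenacity = 25.36 cN/tex

25.36 cN/tex


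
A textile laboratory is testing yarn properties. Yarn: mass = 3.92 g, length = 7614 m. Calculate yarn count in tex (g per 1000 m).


Formula: Tex = (mass_g / length_m) * 1000
Substituting: Tex = (3.92 / 7614) * 1000
Intermediate: 3.92 / 7614 = 0.00051484 g/m
Tex = 0.00051484 * 1000 = 0.51 tex

0.51 tex


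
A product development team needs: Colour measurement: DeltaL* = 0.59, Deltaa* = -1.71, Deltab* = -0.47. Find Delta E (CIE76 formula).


Formula: Delta E = sqrt(dL*^2 + da*^2 + db*^2)
Step 1: dL*^2 = 0.59^2 = 0.3481
Step 2: da*^2 = (-1.71)^2 = 2.9241
Step 3: db*^2 = (-0.47)^2 = 0.2209
Step 4: Sum = 0.3481 + 2.9241 + 0.2209 = 3.4931
Step 5: Delta E = sqrt(3.4931) = 1.87

1.87 Delta E


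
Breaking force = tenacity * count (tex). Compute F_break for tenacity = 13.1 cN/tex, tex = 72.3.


Formula: Breaking force = Tenacity * Linear density
F = 13.1 cN/tex * 72.3 tex
F = 947.13 cN

947.13 cN


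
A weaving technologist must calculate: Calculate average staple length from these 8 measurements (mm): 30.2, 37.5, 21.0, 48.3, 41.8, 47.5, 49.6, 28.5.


Formula: Mean = sum of lengths / count
Sum = 30.2 + 37.5 + 21.0 + 48.3 + 41.8 + 47.5 + 49.6 + 28.5
Sum = 304.4 mm
Mean = 304.4 / 8 = 38.05 mm

38.05 mm


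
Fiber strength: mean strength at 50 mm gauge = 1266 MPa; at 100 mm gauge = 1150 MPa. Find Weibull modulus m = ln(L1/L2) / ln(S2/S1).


Formula: m = ln(L1/L2) / ln(S2/S1)
Step 1: ln(L1/L2) = ln(50/100) = -0.69315
Step 2: S2/S1 = 1150/1266 = 0.90837
Step 3: ln(S2/S1) = ln(0.90837) = -0.09610
Step 4: m = -0.69315 / -0.09610 = 7.21

7.21 (Weibull m)


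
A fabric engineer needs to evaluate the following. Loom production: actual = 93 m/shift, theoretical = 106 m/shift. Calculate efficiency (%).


Formula: Efficiency% = (Actual output / Theoretical output) * 100
Efficiency% = (93 / 106) * 100
Efficiency% = 0.877358 * 100 = 87.7358% ≈ 87.7%

87.7%


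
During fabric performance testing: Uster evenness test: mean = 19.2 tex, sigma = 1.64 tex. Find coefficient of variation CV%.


Formula: CV% = (standard deviation / mean) * 100
Step 1: Ratio = 1.64 / 19.2 = 0.085417
Step 2: CV% = 0.085417 * 100 = 8.5417% ≈ 8.5%

8.5%


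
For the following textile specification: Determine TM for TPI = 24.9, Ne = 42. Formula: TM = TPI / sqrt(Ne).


Formula: TM = TPI / sqrt(Ne)
Step 1: sqrt(Ne) = sqrt(42) = 6.4807
Step 2: TM = 24.9 / 6.4807 = 3.84

3.84 TM


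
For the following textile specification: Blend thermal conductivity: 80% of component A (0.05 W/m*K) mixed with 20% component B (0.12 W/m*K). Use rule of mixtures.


Formula: Blend property = (fraction_A * property_A) + (fraction_B * property_B)
Step 1: Contribution A = 80/100 * 0.05 W/m*K = 0.04 W/m*K
Step 2: Contribution B = 20/100 * 0.12 W/m*K = 0.024 W/m*K
Step 3: Blend thermal conductivity = 0.04 + 0.024 = 0.064 W/m*K

0.064 W/m*K


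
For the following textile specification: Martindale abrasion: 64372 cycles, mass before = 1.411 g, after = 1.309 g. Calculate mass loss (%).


Formula: Mass loss% = ((m_before - m_after) / m_before) * 100
Step 1: Mass loss = 1.411 - 1.309 = 0.102 g
Step 2: Ratio = 0.102 / 1.411 = 0.0722892
Step 3: Mass loss% = 0.0722892 * 100 = 7.22892% ≈ 7.23%

7.23%


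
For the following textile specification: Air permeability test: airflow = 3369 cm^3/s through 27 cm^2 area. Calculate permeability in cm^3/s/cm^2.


Formula: Air Permeability = Airflow / Test Area
AP = 3369 cm^3/s / 27 cm^2
AP = 124.8 cm^3/s/cm^2

124.8 cm^3/s/cm^2


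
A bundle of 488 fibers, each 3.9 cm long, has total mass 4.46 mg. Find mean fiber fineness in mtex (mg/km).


Formula: fineness (mtex) = mass (mg) / total length (km) = (mass_mg / total_length_m) * 1000
Step 1: Convert fiber length: 3.9 cm = 0.039 m
Step 2: Total fiber length = 488 * 0.039 = 19.032 m
Step 3: Linear density = 4.46 mg / 19.032 m = 0.2343 mg/m
Step 4: fineness = 0.2343 * 1000 = 234.3 mtex

234.3 mtex


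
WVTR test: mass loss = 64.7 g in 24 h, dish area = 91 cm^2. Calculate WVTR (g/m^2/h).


Formula: WVTR = mass_loss / (area * time)
Step 1: Convert area: 91 cm^2 = 0.0091 m^2
Step 2: WVTR = 64.7 g / (0.0091 m^2 * 24 h)
Step 3: WVTR = 64.7 / 0.2184 = 296.2 g/m^2/h

296.2 g/m^2/h


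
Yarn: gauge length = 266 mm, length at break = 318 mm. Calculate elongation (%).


Formula: Elongation (%) = ((L_break - L0) / L0) * 100
Step 1: Extension = 318 - 266 = 52 mm
Step 2: Elongation = (52 / 266) * 100
Step 3: Elongation = 0.195489 * 100 = 19.5489% ≈ 19.5%

19.5%


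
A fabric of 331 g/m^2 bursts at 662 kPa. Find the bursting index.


Formula: Bursting Index = Bursting Strength / Fabric GSM
BI = 662 kPa / 331 g/m^2
BI = 2.000 kPa/(g/m^2)

2.000 kPa/(g/m^2)


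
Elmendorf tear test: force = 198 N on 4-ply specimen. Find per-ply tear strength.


Formula: Per-ply strength = Total force / Number of plies
Per-ply = 198 N / 4
Per-ply = 49.5 N

49.5 N


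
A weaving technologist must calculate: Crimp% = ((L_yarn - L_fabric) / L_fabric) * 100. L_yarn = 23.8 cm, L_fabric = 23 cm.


Formula: Crimp% = ((L_yarn - L_fabric) / L_fabric) * 100
Step 1: Extension = 23.8 - 23 = 0.8 cm
Step 2: Crimp% = (0.8 / 23) * 100
Step 3: Crimp% = 0.034783 * 100 = 3.4783% ≈ 3.5%

3.5%


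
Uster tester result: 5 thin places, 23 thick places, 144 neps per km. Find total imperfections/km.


Formula: Total = thin places + thick places + neps
Total = 5 + 23 + 144
Total = 172 imperfections/km

172 imperfections/km


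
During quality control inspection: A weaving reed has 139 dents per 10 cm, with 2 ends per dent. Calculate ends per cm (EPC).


Formula: EPC = (dents per 10 cm * ends per dent) / 10
Step 1: Total ends per 10 cm = 139 * 2 = 278
Step 2: EPC = 278 / 10 = 27.8 ends/cm

27.8 ends/cm


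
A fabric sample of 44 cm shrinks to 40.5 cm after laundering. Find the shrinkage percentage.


Formula: Shrinkage% = ((L_before - L_after) / L_before) * 100
Step 1: Shrinkage = 44 - 40.5 = 3.5 cm
Step 2: Shrinkage% = (3.5 / 44) * 100
Step 3: Shrinkage% = 0.079545 * 100 = 7.9545% ≈ 8.0%

8.0%


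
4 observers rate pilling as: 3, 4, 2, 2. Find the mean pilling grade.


Formula: Mean = sum / count
Sum = 3 + 4 + 2 + 2 = 11
Mean = 11 / 4 = 2.8

2.8


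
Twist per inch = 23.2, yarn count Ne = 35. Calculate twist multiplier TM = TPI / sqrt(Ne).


Formula: TM = TPI / sqrt(Ne)
Step 1: sqrt(Ne) = sqrt(35) = 5.9161
Step 2: TM = 23.2 / 5.9161 = 3.92

3.92 TM


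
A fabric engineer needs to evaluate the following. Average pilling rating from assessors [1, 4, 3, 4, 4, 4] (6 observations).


Formula: Mean = sum / count
Sum = 1 + 4 + 3 + 4 + 4 + 4 = 20
Mean = 20 / 6 = 3.3

3.3


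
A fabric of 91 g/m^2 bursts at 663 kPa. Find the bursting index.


Formula: Bursting Index = Bursting Strength / Fabric GSM
BI = 663 kPa / 91 g/m^2
BI = 7.286 kPa/(g/m^2)

7.286 kPa/(g/m^2)


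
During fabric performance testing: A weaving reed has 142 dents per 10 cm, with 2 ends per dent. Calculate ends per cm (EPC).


Formula: EPC = (dents per 10 cm * ends per dent) / 10
Step 1: Total ends per 10 cm = 142 * 2 = 284
Step 2: EPC = 284 / 10 = 28.4 ends/cm

28.4 ends/cm


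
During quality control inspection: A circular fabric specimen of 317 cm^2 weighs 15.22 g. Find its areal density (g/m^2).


Formula: GSM = mass_g / area_m2
Step 1: Convert area: 317 cm^2 = 317 / 10000 = 0.0317 m^2
Step 2: GSM = 15.22 g / 0.0317 m^2 = 480.1 g/m^2

480.1 g/m^2


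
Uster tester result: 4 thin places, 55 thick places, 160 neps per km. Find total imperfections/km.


Formula: Total = thin places + thick places + neps
Total = 4 + 55 + 160
Total = 219 imperfections/km

219 imperfections/km


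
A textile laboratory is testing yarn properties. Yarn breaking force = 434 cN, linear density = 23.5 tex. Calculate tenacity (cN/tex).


Formula: Tenacity = Breaking force / Linear density
Tenacity = 434 cN / 23.5 tex
Tenacity = 18.47 cN/tex

18.47 cN/tex


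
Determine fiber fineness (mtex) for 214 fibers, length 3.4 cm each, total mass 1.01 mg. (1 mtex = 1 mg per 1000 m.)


Formula: fineness (mtex) = mass (mg) / total length (km) = (mass_mg / total_length_m) * 1000
Step 1: Convert fiber length: 3.4 cm = 0.034 m
Step 2: Total fiber length = 214 * 0.034 = 7.276 m
Step 3: Linear density = 1.01 mg / 7.276 m = 0.1388 mg/m
Step 4: fineness = 0.1388 * 1000 = 138.8 mtex

138.8 mtex


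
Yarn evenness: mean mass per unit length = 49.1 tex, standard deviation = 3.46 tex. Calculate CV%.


Formula: CV% = (standard deviation / mean) * 100
Step 1: Ratio = 3.46 / 49.1 = 0.070468
Step 2: CV% = 0.070468 * 100 = 7.0468% ≈ 7.0%

7.0%


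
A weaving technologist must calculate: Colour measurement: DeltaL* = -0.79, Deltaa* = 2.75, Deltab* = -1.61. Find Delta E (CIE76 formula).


Formula: Delta E = sqrt(dL*^2 + da*^2 + db*^2)
Step 1: dL*^2 = (-0.79)^2 = 0.6241
Step 2: da*^2 = 2.75^2 = 7.5625
Step 3: db*^2 = (-1.61)^2 = 2.5921
Step 4: Sum = 0.6241 + 7.5625 + 2.5921 = 10.7787
Step 5: Delta E = sqrt(10.7787) = 3.28

3.28 Delta E


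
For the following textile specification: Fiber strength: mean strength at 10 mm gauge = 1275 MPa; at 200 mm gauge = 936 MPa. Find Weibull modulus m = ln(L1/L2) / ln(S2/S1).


Formula: m = ln(L1/L2) / ln(S2/S1)
Step 1: ln(L1/L2) = ln(10/200) = -2.99573
Step 2: S2/S1 = 936/1275 = 0.73412
Step 3: ln(S2/S1) = ln(0.73412) = -0.30908
Step 4: m = -2.99573 / -0.30908 = 9.69

9.69 (Weibull m)


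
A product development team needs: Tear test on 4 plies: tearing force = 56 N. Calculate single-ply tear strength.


Formula: Per-ply strength = Total force / Number of plies
Per-ply = 56 N / 4
Per-ply = 14 N

14 N


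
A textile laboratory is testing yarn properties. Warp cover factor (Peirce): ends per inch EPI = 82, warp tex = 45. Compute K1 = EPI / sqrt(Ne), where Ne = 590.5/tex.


Formula: K1 = EPI / sqrt(Ne), with Ne = 590.5 / tex_warp
Step 1: Ne = 590.5 / 45 = 13.122
Step 2: sqrt(Ne) = sqrt(13.122) = 3.6224
Step 3: K1 = 82 / 3.6224 = 22.6

22.6


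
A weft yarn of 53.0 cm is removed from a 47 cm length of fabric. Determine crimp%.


Formula: Crimp% = ((L_yarn - L_fabric) / L_fabric) * 100
Step 1: Extension = 53.0 - 47 = 6.0 cm
Step 2: Crimp% = (6.0 / 47) * 100
Step 3: Crimp% = 0.12766 * 100 = 12.766% ≈ 12.8%

12.8%


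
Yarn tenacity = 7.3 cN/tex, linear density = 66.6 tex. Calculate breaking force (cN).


Formula: Breaking force = Tenacity * Linear density
F = 7.3 cN/tex * 66.6 tex
F = 486.18 cN

486.18 cN


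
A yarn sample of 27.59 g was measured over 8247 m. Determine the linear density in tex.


Formula: Tex = (mass_g / length_m) * 1000
Substituting: Tex = (27.59 / 8247) * 1000
Intermediate: 27.59 / 8247 = 0.00334546 g/m
Tex = 0.00334546 * 1000 = 3.35 tex

3.35 tex


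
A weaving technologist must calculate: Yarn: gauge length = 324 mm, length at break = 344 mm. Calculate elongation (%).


Formula: Elongation (%) = ((L_break - L0) / L0) * 100
Step 1: Extension = 344 - 324 = 20 mm
Step 2: Elongation = (20 / 324) * 100
Step 3: Elongation = 0.061728 * 100 = 6.1728% ≈ 6.2%

6.2%


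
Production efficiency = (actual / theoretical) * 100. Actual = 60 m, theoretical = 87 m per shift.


Formula: Efficiency% = (Actual output / Theoretical output) * 100
Efficiency% = (60 / 87) * 100
Efficiency% = 0.689655 * 100 = 68.9655% ≈ 69.0%

69.0%


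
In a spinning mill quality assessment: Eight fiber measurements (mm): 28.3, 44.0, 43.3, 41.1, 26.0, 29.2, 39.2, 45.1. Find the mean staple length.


Formula: Mean = sum of lengths / count
Sum = 28.3 + 44.0 + 43.3 + 41.1 + 26.0 + 29.2 + 39.2 + 45.1
Sum = 296.2 mm
Mean = 296.2 / 8 = 37.03 mm

37.03 mm


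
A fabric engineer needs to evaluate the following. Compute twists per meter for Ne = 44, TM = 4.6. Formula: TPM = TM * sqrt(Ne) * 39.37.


Formula: TPM = TM * sqrt(Ne) * 39.37
Step 1: sqrt(Ne) = sqrt(44) = 6.6332
Step 2: TM * sqrt(Ne) = 4.6 * 6.6332 = 30.5127
Step 3: TPM = 30.5127 * 39.37 = 1201 twists/m

1201 twists/m


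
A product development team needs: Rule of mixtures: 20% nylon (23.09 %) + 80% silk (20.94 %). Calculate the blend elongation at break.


Formula: Blend property = (fraction_A * property_A) + (fraction_B * property_B)
Step 1: Contribution A = 20/100 * 23.09 % = 4.618 %
Step 2: Contribution B = 80/100 * 20.94 % = 16.752 %
Step 3: Blend elongation at break = 4.618 + 16.752 = 21.37 %

21.37 %


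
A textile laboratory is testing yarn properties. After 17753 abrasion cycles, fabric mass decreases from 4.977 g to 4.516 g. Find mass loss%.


Formula: Mass loss% = ((m_before - m_after) / m_before) * 100
Step 1: Mass loss = 4.977 - 4.516 = 0.461 g
Step 2: Ratio = 0.461 / 4.977 = 0.0926261
Step 3: Mass loss% = 0.0926261 * 100 = 9.26261% ≈ 9.26%

9.26%


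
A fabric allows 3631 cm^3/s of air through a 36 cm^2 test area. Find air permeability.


Formula: Air Permeability = Airflow / Test Area
AP = 3631 cm^3/s / 36 cm^2
AP = 100.9 cm^3/s/cm^2

100.9 cm^3/s/cm^2


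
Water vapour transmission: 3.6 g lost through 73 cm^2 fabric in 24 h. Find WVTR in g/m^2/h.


Formula: WVTR = mass_loss / (area * time)
Step 1: Convert area: 73 cm^2 = 0.0073 m^2
Step 2: WVTR = 3.6 g / (0.0073 m^2 * 24 h)
Step 3: WVTR = 3.6 / 0.1752 = 20.5 g/m^2/h

20.5 g/m^2/h


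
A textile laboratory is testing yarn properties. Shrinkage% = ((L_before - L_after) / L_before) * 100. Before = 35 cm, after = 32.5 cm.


Formula: Shrinkage% = ((L_before - L_after) / L_before) * 100
Step 1: Shrinkage = 35 - 32.5 = 2.5 cm
Step 2: Shrinkage% = (2.5 / 35) * 100
Step 3: Shrinkage% = 0.071429 * 100 = 7.1429% ≈ 7.1%

7.1%


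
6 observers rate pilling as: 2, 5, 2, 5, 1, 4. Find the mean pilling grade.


Formula: Mean = sum / count
Sum = 2 + 5 + 2 + 5 + 1 + 4 = 19
Mean = 19 / 6 = 3.2

3.2


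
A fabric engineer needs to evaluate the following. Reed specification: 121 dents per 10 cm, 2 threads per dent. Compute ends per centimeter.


Formula: EPC = (dents per 10 cm * ends per dent) / 10
Step 1: Total ends per 10 cm = 121 * 2 = 242
Step 2: EPC = 242 / 10 = 24.2 ends/cm

24.2 ends/cm


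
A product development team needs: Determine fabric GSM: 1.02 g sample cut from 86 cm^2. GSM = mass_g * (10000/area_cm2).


Formula: GSM = mass_g / area_m2
Step 1: Convert area: 86 cm^2 = 86 / 10000 = 0.0086 m^2
Step 2: GSM = 1.02 g / 0.0086 m^2 = 118.6 g/m^2

118.6 g/m^2


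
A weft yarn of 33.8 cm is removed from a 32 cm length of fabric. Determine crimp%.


Formula: Crimp% = ((L_yarn - L_fabric) / L_fabric) * 100
Step 1: Extension = 33.8 - 32 = 1.8 cm
Step 2: Crimp% = (1.8 / 32) * 100
Step 3: Crimp% = 0.05625 * 100 = 5.625% ≈ 5.6%

5.6%


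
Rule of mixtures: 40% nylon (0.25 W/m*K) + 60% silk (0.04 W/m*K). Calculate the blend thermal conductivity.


Formula: Blend property = (fraction_A * property_A) + (fraction_B * property_B)
Step 1: Contribution A = 40/100 * 0.25 W/m*K = 0.1 W/m*K
Step 2: Contribution B = 60/100 * 0.04 W/m*K = 0.024 W/m*K
Step 3: Blend thermal conductivity = 0.1 + 0.024 = 0.124 W/m*K

0.124 W/m*K


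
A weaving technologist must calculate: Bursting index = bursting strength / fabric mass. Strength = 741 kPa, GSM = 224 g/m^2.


Formula: Bursting Index = Bursting Strength / Fabric GSM
BI = 741 kPa / 224 g/m^2
BI = 3.308 kPa/(g/m^2)

3.308 kPa/(g/m^2)


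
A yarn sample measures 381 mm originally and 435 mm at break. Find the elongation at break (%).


Formula: Elongation (%) = ((L_break - L0) / L0) * 100
Step 1: Extension = 435 - 381 = 54 mm
Step 2: Elongation = (54 / 381) * 100
Step 3: Elongation = 0.141732 * 100 = 14.1732% ≈ 14.2%

14.2%


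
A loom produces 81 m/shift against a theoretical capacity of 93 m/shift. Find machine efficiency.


Formula: Efficiency% = (Actual output / Theoretical output) * 100
Efficiency% = (81 / 93) * 100
Efficiency% = 0.870968 * 100 = 87.0968% ≈ 87.1%

87.1%


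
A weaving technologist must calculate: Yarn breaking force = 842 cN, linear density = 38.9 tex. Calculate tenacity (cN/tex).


Formula: Tenacity = Breaking force / Linear density
Tenacity = 842 cN / 38.9 tex
Tenacity = 21.65 cN/tex

21.65 cN/tex


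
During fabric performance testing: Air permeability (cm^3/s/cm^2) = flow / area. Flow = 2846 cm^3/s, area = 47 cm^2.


Formula: Air Permeability = Airflow / Test Area
AP = 2846 cm^3/s / 47 cm^2
AP = 60.6 cm^3/s/cm^2

60.6 cm^3/s/cm^2


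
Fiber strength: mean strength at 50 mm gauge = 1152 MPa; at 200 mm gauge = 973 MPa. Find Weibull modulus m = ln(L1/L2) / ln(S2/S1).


Formula: m = ln(L1/L2) / ln(S2/S1)
Step 1: ln(L1/L2) = ln(50/200) = -1.38629
Step 2: S2/S1 = 973/1152 = 0.84462
Step 3: ln(S2/S1) = ln(0.84462) = -0.16887
Step 4: m = -1.38629 / -0.16887 = 8.21

8.21 (Weibull m)


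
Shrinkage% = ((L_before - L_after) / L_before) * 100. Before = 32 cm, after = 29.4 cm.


Formula: Shrinkage% = ((L_before - L_after) / L_before) * 100
Step 1: Shrinkage = 32 - 29.4 = 2.6 cm
Step 2: Shrinkage% = (2.6 / 32) * 100
Step 3: Shrinkage% = 0.08125 * 100 = 8.125% ≈ 8.1%

8.1%


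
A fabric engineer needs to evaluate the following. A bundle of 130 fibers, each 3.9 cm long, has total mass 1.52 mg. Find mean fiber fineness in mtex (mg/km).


Formula: fineness (mtex) = mass (mg) / total length (km) = (mass_mg / total_length_m) * 1000
Step 1: Convert fiber length: 3.9 cm = 0.039 m
Step 2: Total fiber length = 130 * 0.039 = 5.07 m
Step 3: Linear density = 1.52 mg / 5.07 m = 0.2998 mg/m
Step 4: fineness = 0.2998 * 1000 = 299.8 mtex

299.8 mtex


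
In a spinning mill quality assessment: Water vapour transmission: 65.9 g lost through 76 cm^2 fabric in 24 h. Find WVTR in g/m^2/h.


Formula: WVTR = mass_loss / (area * time)
Step 1: Convert area: 76 cm^2 = 0.0076 m^2
Step 2: WVTR = 65.9 g / (0.0076 m^2 * 24 h)
Step 3: WVTR = 65.9 / 0.1824 = 361.3 g/m^2/h

361.3 g/m^2/h


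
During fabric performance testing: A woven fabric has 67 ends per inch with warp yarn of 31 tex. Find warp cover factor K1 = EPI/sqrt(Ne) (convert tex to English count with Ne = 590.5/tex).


Formula: K1 = EPI / sqrt(Ne), with Ne = 590.5 / tex_warp
Step 1: Ne = 590.5 / 31 = 19.048
Step 2: sqrt(Ne) = sqrt(19.048) = 4.3644
Step 3: K1 = 67 / 4.3644 = 15.4

15.4


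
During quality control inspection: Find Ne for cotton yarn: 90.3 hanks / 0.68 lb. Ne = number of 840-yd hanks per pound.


Formula: Ne = hanks / mass_lb
Substituting: Ne = 90.3 / 0.68
Ne = 132.8

132.8 Ne


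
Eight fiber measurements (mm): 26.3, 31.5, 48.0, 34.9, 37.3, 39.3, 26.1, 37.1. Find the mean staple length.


Formula: Mean = sum of lengths / count
Sum = 26.3 + 31.5 + 48.0 + 34.9 + 37.3 + 39.3 + 26.1 + 37.1
Sum = 280.5 mm
Mean = 280.5 / 8 = 35.06 mm

35.06 mm


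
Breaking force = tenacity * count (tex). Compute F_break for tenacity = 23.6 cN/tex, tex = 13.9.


Formula: Breaking force = Tenacity * Linear density
F = 23.6 cN/tex * 13.9 tex
F = 328.04 cN

328.04 cN


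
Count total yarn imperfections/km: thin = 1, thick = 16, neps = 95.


Formula: Total = thin places + thick places + neps
Total = 1 + 16 + 95
Total = 112 imperfections/km

112 imperfections/km


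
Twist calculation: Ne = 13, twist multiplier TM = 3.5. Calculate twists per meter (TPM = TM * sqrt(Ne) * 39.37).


Formula: TPM = TM * sqrt(Ne) * 39.37
Step 1: sqrt(Ne) = sqrt(13) = 3.6056
Step 2: TM * sqrt(Ne) = 3.5 * 3.6056 = 12.6196
Step 3: TPM = 12.6196 * 39.37 = 497 twists/m

497 twists/m


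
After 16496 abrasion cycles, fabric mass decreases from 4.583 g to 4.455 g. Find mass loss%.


Formula: Mass loss% = ((m_before - m_after) / m_before) * 100
Step 1: Mass loss = 4.583 - 4.455 = 0.128 g
Step 2: Ratio = 0.128 / 4.583 = 0.0279293
Step 3: Mass loss% = 0.0279293 * 100 = 2.79293% ≈ 2.79%

2.79%


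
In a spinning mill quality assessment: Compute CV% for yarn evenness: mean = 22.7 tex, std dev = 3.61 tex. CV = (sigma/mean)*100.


Formula: CV% = (standard deviation / mean) * 100
Step 1: Ratio = 3.61 / 22.7 = 0.159031
Step 2: CV% = 0.159031 * 100 = 15.9031% ≈ 15.9%

15.9%


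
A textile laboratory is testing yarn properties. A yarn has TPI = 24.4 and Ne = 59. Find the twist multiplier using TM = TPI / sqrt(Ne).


Formula: TM = TPI / sqrt(Ne)
Step 1: sqrt(Ne) = sqrt(59) = 7.6811
Step 2: TM = 24.4 / 7.6811 = 3.18

3.18 TM


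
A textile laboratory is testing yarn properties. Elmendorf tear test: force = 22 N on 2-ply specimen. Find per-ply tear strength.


Formula: Per-ply strength = Total force / Number of plies
Per-ply = 22 N / 2
Per-ply = 11 N

11 N


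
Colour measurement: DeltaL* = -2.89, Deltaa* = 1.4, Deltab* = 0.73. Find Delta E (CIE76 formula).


Formula: Delta E = sqrt(dL*^2 + da*^2 + db*^2)
Step 1: dL*^2 = (-2.89)^2 = 8.3521
Step 2: da*^2 = 1.4^2 = 1.96
Step 3: db*^2 = 0.73^2 = 0.5329
Step 4: Sum = 8.3521 + 1.96 + 0.5329 = 10.845
Step 5: Delta E = sqrt(10.845) = 3.29

3.29 Delta E


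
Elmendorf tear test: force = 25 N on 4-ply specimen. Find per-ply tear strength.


Formula: Per-ply strength = Total force / Number of plies
Per-ply = 25 N / 4
Per-ply = 6.25 N

6.25 N


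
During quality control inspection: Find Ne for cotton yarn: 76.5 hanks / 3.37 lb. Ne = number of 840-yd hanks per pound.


Formula: Ne = hanks / mass_lb
Substituting: Ne = 76.5 / 3.37
Ne = 22.7

22.7 Ne


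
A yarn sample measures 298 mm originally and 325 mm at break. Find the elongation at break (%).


Formula: Elongation (%) = ((L_break - L0) / L0) * 100
Step 1: Extension = 325 - 298 = 27 mm
Step 2: Elongation = (27 / 298) * 100
Step 3: Elongation = 0.090604 * 100 = 9.0604% ≈ 9.1%

9.1%


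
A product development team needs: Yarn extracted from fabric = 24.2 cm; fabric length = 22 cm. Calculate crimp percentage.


Formula: Crimp% = ((L_yarn - L_fabric) / L_fabric) * 100
Step 1: Extension = 24.2 - 22 = 2.2 cm
Step 2: Crimp% = (2.2 / 22) * 100
Step 3: Crimp% = 0.1 * 100 = 10.0%

10.0%


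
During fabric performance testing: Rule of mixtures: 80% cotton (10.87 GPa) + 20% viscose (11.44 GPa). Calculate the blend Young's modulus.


Formula: Blend property = (fraction_A * property_A) + (fraction_B * property_B)
Step 1: Contribution A = 80/100 * 10.87 GPa = 8.696 GPa
Step 2: Contribution B = 20/100 * 11.44 GPa = 2.288 GPa
Step 3: Blend Young's modulus = 8.696 + 2.288 = 10.984 GPa

10.984 GPa


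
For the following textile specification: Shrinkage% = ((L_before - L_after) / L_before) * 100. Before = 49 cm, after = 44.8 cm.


Formula: Shrinkage% = ((L_before - L_after) / L_before) * 100
Step 1: Shrinkage = 49 - 44.8 = 4.2 cm
Step 2: Shrinkage% = (4.2 / 49) * 100
Step 3: Shrinkage% = 0.085714 * 100 = 8.5714% ≈ 8.6%

8.6%


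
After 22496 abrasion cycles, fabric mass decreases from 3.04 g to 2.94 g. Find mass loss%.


Formula: Mass loss% = ((m_before - m_after) / m_before) * 100
Step 1: Mass loss = 3.04 - 2.94 = 0.1 g
Step 2: Ratio = 0.1 / 3.04 = 0.0328947
Step 3: Mass loss% = 0.0328947 * 100 = 3.28947% ≈ 3.29%

3.29%


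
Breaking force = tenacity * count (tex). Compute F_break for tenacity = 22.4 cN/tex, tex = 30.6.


Formula: Breaking force = Tenacity * Linear density
F = 22.4 cN/tex * 30.6 tex
F = 685.44 cN

685.44 cN


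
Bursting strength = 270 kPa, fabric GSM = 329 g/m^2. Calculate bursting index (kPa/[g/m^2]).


Formula: Bursting Index = Bursting Strength / Fabric GSM
BI = 270 kPa / 329 g/m^2
BI = 0.821 kPa/(g/m^2)

0.821 kPa/(g/m^2)


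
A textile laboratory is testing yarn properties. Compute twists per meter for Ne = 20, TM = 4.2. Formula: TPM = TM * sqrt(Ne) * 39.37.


Formula: TPM = TM * sqrt(Ne) * 39.37
Step 1: sqrt(Ne) = sqrt(20) = 4.4721
Step 2: TM * sqrt(Ne) = 4.2 * 4.4721 = 18.7828
Step 3: TPM = 18.7828 * 39.37 = 739 twists/m

739 twists/m


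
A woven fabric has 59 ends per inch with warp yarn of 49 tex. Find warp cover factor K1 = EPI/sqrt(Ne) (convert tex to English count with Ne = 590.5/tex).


Formula: K1 = EPI / sqrt(Ne), with Ne = 590.5 / tex_warp
Step 1: Ne = 590.5 / 49 = 12.051
Step 2: sqrt(Ne) = sqrt(12.051) = 3.4715
Step 3: K1 = 59 / 3.4715 = 17.0

17.0


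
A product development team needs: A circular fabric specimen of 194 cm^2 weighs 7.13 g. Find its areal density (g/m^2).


Formula: GSM = mass_g / area_m2
Step 1: Convert area: 194 cm^2 = 194 / 10000 = 0.0194 m^2
Step 2: GSM = 7.13 g / 0.0194 m^2 = 367.5 g/m^2

367.5 g/m^2


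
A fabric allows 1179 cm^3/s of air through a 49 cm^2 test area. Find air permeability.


Formula: Air Permeability = Airflow / Test Area
AP = 1179 cm^3/s / 49 cm^2
AP = 24.1 cm^3/s/cm^2

24.1 cm^3/s/cm^2


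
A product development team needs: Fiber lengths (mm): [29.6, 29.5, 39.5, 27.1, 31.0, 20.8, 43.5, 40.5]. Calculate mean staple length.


Formula: Mean = sum of lengths / count
Sum = 29.6 + 29.5 + 39.5 + 27.1 + 31.0 + 20.8 + 43.5 + 40.5
Sum = 261.5 mm
Mean = 261.5 / 8 = 32.69 mm

32.69 mm


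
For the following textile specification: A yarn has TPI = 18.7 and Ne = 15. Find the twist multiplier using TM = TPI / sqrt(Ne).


Formula: TM = TPI / sqrt(Ne)
Step 1: sqrt(Ne) = sqrt(15) = 3.873
Step 2: TM = 18.7 / 3.873 = 4.83

4.83 TM


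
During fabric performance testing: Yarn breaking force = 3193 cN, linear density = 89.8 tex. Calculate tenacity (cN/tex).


Formula: Tenacity = Breaking force / Linear density
Tenacity = 3193 cN / 89.8 tex
Tenacity = 35.56 cN/tex

35.56 cN/tex


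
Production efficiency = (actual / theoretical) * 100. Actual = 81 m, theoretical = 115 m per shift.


Formula: Efficiency% = (Actual output / Theoretical output) * 100
Efficiency% = (81 / 115) * 100
Efficiency% = 0.704348 * 100 = 70.4348% ≈ 70.4%

70.4%


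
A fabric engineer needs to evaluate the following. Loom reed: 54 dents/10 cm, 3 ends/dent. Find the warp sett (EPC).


Formula: EPC = (dents per 10 cm * ends per dent) / 10
Step 1: Total ends per 10 cm = 54 * 3 = 162
Step 2: EPC = 162 / 10 = 16.2 ends/cm

16.2 ends/cm


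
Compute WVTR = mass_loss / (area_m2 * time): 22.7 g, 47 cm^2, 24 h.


Formula: WVTR = mass_loss / (area * time)
Step 1: Convert area: 47 cm^2 = 0.0047 m^2
Step 2: WVTR = 22.7 g / (0.0047 m^2 * 24 h)
Step 3: WVTR = 22.7 / 0.1128 = 201.2 g/m^2/h

201.2 g/m^2/h


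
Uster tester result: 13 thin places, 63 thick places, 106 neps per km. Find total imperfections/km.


Formula: Total = thin places + thick places + neps
Total = 13 + 63 + 106
Total = 182 imperfections/km

182 imperfections/km


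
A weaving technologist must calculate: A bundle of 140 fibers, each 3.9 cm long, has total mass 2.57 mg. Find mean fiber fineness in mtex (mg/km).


Formula: fineness (mtex) = mass (mg) / total length (km) = (mass_mg / total_length_m) * 1000
Step 1: Convert fiber length: 3.9 cm = 0.039 m
Step 2: Total fiber length = 140 * 0.039 = 5.46 m
Step 3: Linear density = 2.57 mg / 5.46 m = 0.4707 mg/m
Step 4: fineness = 0.4707 * 1000 = 470.7 mtex

470.7 mtex


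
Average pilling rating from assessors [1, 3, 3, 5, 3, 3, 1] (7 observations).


Formula: Mean = sum / count
Sum = 1 + 3 + 3 + 5 + 3 + 3 + 1 = 19
Mean = 19 / 7 = 2.7

2.7


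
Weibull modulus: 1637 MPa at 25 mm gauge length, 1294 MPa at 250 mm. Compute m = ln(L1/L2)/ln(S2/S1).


Formula: m = ln(L1/L2) / ln(S2/S1)
Step 1: ln(L1/L2) = ln(25/250) = -2.30259
Step 2: S2/S1 = 1294/1637 = 0.79047
Step 3: ln(S2/S1) = ln(0.79047) = -0.23513
Step 4: m = -2.30259 / -0.23513 = 9.79

9.79 (Weibull m)


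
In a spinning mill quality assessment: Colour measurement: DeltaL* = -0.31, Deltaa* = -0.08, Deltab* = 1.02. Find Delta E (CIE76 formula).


Formula: Delta E = sqrt(dL*^2 + da*^2 + db*^2)
Step 1: dL*^2 = (-0.31)^2 = 0.0961
Step 2: da*^2 = (-0.08)^2 = 0.0064
Step 3: db*^2 = 1.02^2 = 1.0404
Step 4: Sum = 0.0961 + 0.0064 + 1.0404 = 1.1429
Step 5: Delta E = sqrt(1.1429) = 1.07

1.07 Delta E


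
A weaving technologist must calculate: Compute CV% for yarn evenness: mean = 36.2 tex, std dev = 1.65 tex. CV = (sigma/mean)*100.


Formula: CV% = (standard deviation / mean) * 100
Step 1: Ratio = 1.65 / 36.2 = 0.04558
Step 2: CV% = 0.04558 * 100 = 4.558% ≈ 4.6%

4.6%


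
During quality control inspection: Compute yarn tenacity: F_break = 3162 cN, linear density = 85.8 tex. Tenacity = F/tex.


Formula: Tenacity = Breaking force / Linear density
Tenacity = 3162 cN / 85.8 tex
Tenacity = 36.85 cN/tex

36.85 cN/tex


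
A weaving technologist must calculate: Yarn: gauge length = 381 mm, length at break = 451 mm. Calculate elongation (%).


Formula: Elongation (%) = ((L_break - L0) / L0) * 100
Step 1: Extension = 451 - 381 = 70 mm
Step 2: Elongation = (70 / 381) * 100
Step 3: Elongation = 0.183727 * 100 = 18.3727% ≈ 18.4%

18.4%


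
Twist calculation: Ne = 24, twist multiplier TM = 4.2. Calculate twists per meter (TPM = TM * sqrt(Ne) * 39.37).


Formula: TPM = TM * sqrt(Ne) * 39.37
Step 1: sqrt(Ne) = sqrt(24) = 4.899
Step 2: TM * sqrt(Ne) = 4.2 * 4.899 = 20.5758
Step 3: TPM = 20.5758 * 39.37 = 810 twists/m

810 twists/m


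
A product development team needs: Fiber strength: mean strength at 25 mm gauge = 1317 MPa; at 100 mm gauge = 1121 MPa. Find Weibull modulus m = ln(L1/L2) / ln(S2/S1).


Formula: m = ln(L1/L2) / ln(S2/S1)
Step 1: ln(L1/L2) = ln(25/100) = -1.38629
Step 2: S2/S1 = 1121/1317 = 0.85118
Step 3: ln(S2/S1) = ln(0.85118) = -0.16113
Step 4: m = -1.38629 / -0.16113 = 8.60

8.60 (Weibull m)


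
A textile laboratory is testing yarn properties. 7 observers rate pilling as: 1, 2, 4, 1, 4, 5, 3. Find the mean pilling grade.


Formula: Mean = sum / count
Sum = 1 + 2 + 4 + 1 + 4 + 5 + 3 = 20
Mean = 20 / 7 = 2.9

2.9


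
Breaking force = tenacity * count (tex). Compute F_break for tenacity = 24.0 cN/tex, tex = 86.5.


Formula: Breaking force = Tenacity * Linear density
F = 24.0 cN/tex * 86.5 tex
F = 2076.00 cN

2076.00 cN


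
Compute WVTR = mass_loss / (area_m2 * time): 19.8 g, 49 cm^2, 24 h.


Formula: WVTR = mass_loss / (area * time)
Step 1: Convert area: 49 cm^2 = 0.0049 m^2
Step 2: WVTR = 19.8 g / (0.0049 m^2 * 24 h)
Step 3: WVTR = 19.8 / 0.1176 = 168.4 g/m^2/h

168.4 g/m^2/h


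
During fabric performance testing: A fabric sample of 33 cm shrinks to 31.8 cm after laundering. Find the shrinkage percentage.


Formula: Shrinkage% = ((L_before - L_after) / L_before) * 100
Step 1: Shrinkage = 33 - 31.8 = 1.2 cm
Step 2: Shrinkage% = (1.2 / 33) * 100
Step 3: Shrinkage% = 0.036364 * 100 = 3.6364% ≈ 3.6%

3.6%


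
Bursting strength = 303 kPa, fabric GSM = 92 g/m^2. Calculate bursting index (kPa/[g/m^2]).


Formula: Bursting Index = Bursting Strength / Fabric GSM
BI = 303 kPa / 92 g/m^2
BI = 3.293 kPa/(g/m^2)

3.293 kPa/(g/m^2)


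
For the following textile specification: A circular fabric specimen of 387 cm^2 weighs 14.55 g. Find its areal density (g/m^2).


Formula: GSM = mass_g / area_m2
Step 1: Convert area: 387 cm^2 = 387 / 10000 = 0.0387 m^2
Step 2: GSM = 14.55 g / 0.0387 m^2 = 376.0 g/m^2

376.0 g/m^2


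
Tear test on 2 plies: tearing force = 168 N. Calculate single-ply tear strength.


Formula: Per-ply strength = Total force / Number of plies
Per-ply = 168 N / 2
Per-ply = 84 N

84 N


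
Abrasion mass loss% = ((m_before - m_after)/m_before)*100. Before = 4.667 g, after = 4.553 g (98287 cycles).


Formula: Mass loss% = ((m_before - m_after) / m_before) * 100
Step 1: Mass loss = 4.667 - 4.553 = 0.114 g
Step 2: Ratio = 0.114 / 4.667 = 0.0244268
Step 3: Mass loss% = 0.0244268 * 100 = 2.44268% ≈ 2.44%

2.44%


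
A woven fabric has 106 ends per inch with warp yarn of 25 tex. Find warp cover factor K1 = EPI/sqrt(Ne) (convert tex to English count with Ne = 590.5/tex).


Formula: K1 = EPI / sqrt(Ne), with Ne = 590.5 / tex_warp
Step 1: Ne = 590.5 / 25 = 23.62
Step 2: sqrt(Ne) = sqrt(23.62) = 4.86
Step 3: K1 = 106 / 4.86 = 21.8

21.8


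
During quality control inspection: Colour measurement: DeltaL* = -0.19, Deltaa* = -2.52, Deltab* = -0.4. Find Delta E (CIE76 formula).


Formula: Delta E = sqrt(dL*^2 + da*^2 + db*^2)
Step 1: dL*^2 = (-0.19)^2 = 0.0361
Step 2: da*^2 = (-2.52)^2 = 6.3504
Step 3: db*^2 = (-0.4)^2 = 0.16
Step 4: Sum = 0.0361 + 6.3504 + 0.16 = 6.5465
Step 5: Delta E = sqrt(6.5465) = 2.56

2.56 Delta E


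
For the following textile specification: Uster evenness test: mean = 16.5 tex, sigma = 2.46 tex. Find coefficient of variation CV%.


Formula: CV% = (standard deviation / mean) * 100
Step 1: Ratio = 2.46 / 16.5 = 0.149091
Step 2: CV% = 0.149091 * 100 = 14.9091% ≈ 14.9%

14.9%


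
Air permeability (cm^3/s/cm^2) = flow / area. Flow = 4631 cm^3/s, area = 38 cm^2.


Formula: Air Permeability = Airflow / Test Area
AP = 4631 cm^3/s / 38 cm^2
AP = 121.9 cm^3/s/cm^2

121.9 cm^3/s/cm^2


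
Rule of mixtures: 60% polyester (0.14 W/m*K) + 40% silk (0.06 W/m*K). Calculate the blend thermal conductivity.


Formula: Blend property = (fraction_A * property_A) + (fraction_B * property_B)
Step 1: Contribution A = 60/100 * 0.14 W/m*K = 0.084 W/m*K
Step 2: Contribution B = 40/100 * 0.06 W/m*K = 0.024 W/m*K
Step 3: Blend thermal conductivity = 0.084 + 0.024 = 0.108 W/m*K

0.108 W/m*K


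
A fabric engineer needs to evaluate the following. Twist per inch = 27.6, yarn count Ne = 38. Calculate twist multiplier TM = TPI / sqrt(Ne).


Formula: TM = TPI / sqrt(Ne)
Step 1: sqrt(Ne) = sqrt(38) = 6.1644
Step 2: TM = 27.6 / 6.1644 = 4.48

4.48 TM


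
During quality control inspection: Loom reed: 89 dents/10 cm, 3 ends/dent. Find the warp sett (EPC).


Formula: EPC = (dents per 10 cm * ends per dent) / 10
Step 1: Total ends per 10 cm = 89 * 3 = 267
Step 2: EPC = 267 / 10 = 26.7 ends/cm

26.7 ends/cm


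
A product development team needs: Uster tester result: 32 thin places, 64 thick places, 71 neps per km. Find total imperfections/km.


Formula: Total = thin places + thick places + neps
Total = 32 + 64 + 71
Total = 167 imperfections/km

167 imperfections/km


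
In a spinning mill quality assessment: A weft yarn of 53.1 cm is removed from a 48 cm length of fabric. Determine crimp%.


Formula: Crimp% = ((L_yarn - L_fabric) / L_fabric) * 100
Step 1: Extension = 53.1 - 48 = 5.1 cm
Step 2: Crimp% = (5.1 / 48) * 100
Step 3: Crimp% = 0.10625 * 100 = 10.625% ≈ 10.6%

10.6%


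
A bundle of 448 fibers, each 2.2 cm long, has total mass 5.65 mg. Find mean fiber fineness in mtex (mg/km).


Formula: fineness (mtex) = mass (mg) / total length (km) = (mass_mg / total_length_m) * 1000
Step 1: Convert fiber length: 2.2 cm = 0.022 m
Step 2: Total fiber length = 448 * 0.022 = 9.856 m
Step 3: Linear density = 5.65 mg / 9.856 m = 0.5733 mg/m
Step 4: fineness = 0.5733 * 1000 = 573.3 mtex

573.3 mtex


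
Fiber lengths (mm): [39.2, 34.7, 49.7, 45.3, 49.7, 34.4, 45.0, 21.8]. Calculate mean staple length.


Formula: Mean = sum of lengths / count
Sum = 39.2 + 34.7 + 49.7 + 45.3 + 49.7 + 34.4 + 45.0 + 21.8
Sum = 319.8 mm
Mean = 319.8 / 8 = 39.98 mm

39.98 mm


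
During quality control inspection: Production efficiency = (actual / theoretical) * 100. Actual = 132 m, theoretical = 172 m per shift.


Formula: Efficiency% = (Actual output / Theoretical output) * 100
Efficiency% = (132 / 172) * 100
Efficiency% = 0.767442 * 100 = 76.7442% ≈ 76.7%

76.7%


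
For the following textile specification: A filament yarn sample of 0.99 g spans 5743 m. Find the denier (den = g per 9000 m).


Formula: den = (mass_g / length_m) * 9000
Substituting: den = (0.99 / 5743) * 9000
Intermediate: 0.99 / 5743 = 0.00017238 g/m
den = 0.00017238 * 9000 = 1.6 denier

1.6 denier


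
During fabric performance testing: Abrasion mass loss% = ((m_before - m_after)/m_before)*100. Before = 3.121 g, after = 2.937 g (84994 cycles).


Formula: Mass loss% = ((m_before - m_after) / m_before) * 100
Step 1: Mass loss = 3.121 - 2.937 = 0.184 g
Step 2: Ratio = 0.184 / 3.121 = 0.0589555
Step 3: Mass loss% = 0.0589555 * 100 = 5.89555% ≈ 5.90%

5.90%


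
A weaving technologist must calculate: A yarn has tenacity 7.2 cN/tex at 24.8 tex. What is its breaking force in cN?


Formula: Breaking force = Tenacity * Linear density
F = 7.2 cN/tex * 24.8 tex
F = 178.56 cN

178.56 cN
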